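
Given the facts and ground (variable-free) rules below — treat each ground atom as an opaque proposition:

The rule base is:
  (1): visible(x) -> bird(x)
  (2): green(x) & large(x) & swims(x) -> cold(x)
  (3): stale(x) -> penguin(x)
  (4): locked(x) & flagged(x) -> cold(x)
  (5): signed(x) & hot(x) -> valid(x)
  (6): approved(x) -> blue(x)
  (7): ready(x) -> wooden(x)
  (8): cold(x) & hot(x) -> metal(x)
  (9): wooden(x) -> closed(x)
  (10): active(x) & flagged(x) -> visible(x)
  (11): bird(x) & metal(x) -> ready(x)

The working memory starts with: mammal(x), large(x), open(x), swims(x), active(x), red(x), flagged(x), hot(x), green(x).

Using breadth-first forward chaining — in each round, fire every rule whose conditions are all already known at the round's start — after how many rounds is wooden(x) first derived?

4

Round 1: (2) [green(x) & large(x) & swims(x) -> cold(x)]; (10) [active(x) & flagged(x) -> visible(x)]. New: cold(x), visible(x).
Round 2: (1) [visible(x) -> bird(x)]; (8) [cold(x) & hot(x) -> metal(x)]. New: bird(x), metal(x).
Round 3: (11) [bird(x) & metal(x) -> ready(x)]. New: ready(x).
Round 4: (7) [ready(x) -> wooden(x)]. New: wooden(x).
wooden(x) first appears in round 4.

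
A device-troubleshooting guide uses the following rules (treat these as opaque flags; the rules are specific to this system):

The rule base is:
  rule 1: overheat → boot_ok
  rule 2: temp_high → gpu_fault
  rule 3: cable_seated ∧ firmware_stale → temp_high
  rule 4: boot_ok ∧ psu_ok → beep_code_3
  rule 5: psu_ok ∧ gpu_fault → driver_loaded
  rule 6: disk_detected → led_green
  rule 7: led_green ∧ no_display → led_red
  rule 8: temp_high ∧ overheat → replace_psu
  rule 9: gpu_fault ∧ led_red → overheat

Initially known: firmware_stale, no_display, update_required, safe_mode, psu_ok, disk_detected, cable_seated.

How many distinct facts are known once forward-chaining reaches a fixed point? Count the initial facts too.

16

Round 1: rule 3 [cable_seated ∧ firmware_stale → temp_high]; rule 6 [disk_detected → led_green]. New: temp_high, led_green.
Round 2: rule 2 [temp_high → gpu_fault]; rule 7 [led_green ∧ no_display → led_red]. New: gpu_fault, led_red.
Round 3: rule 5 [psu_ok ∧ gpu_fault → driver_loaded]; rule 9 [gpu_fault ∧ led_red → overheat]. New: driver_loaded, overheat.
Round 4: rule 1 [overheat → boot_ok]; rule 8 [temp_high ∧ overheat → replace_psu]. New: boot_ok, replace_psu.
Round 5: rule 4 [boot_ok ∧ psu_ok → beep_code_3]. New: beep_code_3.
Closure: {beep_code_3, boot_ok, cable_seated, disk_detected, driver_loaded, firmware_stale, gpu_fault, led_green, led_red, no_display, overheat, psu_ok, replace_psu, safe_mode, temp_high, update_required} — 16 facts.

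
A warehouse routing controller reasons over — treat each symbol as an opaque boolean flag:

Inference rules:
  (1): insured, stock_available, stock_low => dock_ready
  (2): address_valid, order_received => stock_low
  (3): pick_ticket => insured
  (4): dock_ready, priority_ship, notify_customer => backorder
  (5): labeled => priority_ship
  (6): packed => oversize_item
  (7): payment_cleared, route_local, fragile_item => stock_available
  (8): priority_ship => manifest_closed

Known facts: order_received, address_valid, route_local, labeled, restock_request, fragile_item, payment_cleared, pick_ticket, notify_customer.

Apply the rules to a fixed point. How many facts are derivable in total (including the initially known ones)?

16

Round 1: (2) [address_valid, order_received => stock_low]; (3) [pick_ticket => insured]; (5) [labeled => priority_ship]; (7) [payment_cleared, route_local, fragile_item => stock_available]. New: stock_low, insured, priority_ship, stock_available.
Round 2: (1) [insured, stock_available, stock_low => dock_ready]; (8) [priority_ship => manifest_closed]. New: dock_ready, manifest_closed.
Round 3: (4) [dock_ready, priority_ship, notify_customer => backorder]. New: backorder.
Closure: {address_valid, backorder, dock_ready, fragile_item, insured, labeled, manifest_closed, notify_customer, order_received, payment_cleared, pick_ticket, priority_ship, restock_request, route_local, stock_available, stock_low} — 16 facts.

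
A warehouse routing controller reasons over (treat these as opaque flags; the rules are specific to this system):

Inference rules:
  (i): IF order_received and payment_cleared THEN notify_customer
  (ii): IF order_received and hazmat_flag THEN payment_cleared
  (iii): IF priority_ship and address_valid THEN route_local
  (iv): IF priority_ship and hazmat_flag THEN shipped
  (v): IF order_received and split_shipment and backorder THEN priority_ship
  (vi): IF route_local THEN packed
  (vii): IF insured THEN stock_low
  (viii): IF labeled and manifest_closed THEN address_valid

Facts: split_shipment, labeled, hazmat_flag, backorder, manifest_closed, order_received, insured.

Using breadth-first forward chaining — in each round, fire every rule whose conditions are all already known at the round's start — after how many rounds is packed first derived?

Round 1: (ii) [IF order_received and hazmat_flag THEN payment_cleared]; (v) [IF order_received and split_shipment and backorder THEN priority_ship]; (vii) [IF insured THEN stock_low]; (viii) [IF labeled and manifest_closed THEN address_valid]. New: payment_cleared, priority_ship, stock_low, address_valid.
Round 2: (i) [IF order_received and payment_cleared THEN notify_customer]; (iii) [IF priority_ship and address_valid THEN route_local]; (iv) [IF priority_ship and hazmat_flag THEN shipped]. New: notify_customer, route_local, shipped.
Round 3: (vi) [IF route_local THEN packed]. New: packed.
packed first appears in round 3.

3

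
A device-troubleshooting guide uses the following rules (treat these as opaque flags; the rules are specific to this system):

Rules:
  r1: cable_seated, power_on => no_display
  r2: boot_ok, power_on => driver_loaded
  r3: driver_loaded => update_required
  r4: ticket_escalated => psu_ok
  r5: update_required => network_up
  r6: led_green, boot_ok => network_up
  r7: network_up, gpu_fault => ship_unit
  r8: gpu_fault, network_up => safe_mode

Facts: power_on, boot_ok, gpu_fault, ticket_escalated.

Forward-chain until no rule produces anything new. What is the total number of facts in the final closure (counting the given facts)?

10

Round 1 — r2, r4, derive driver_loaded, psu_ok.
Round 2 — r3, derive update_required.
Round 3 — r5, derive network_up.
Round 4 — r7, r8, derive ship_unit, safe_mode.
Closure: {boot_ok, driver_loaded, gpu_fault, network_up, power_on, psu_ok, safe_mode, ship_unit, ticket_escalated, update_required} — 10 facts.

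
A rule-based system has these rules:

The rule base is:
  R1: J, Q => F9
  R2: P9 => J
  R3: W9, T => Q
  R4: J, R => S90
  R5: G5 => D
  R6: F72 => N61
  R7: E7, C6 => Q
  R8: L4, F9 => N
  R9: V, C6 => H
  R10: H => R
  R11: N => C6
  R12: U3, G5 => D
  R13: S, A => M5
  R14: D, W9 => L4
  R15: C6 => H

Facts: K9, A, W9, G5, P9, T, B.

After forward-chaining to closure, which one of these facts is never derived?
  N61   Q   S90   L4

N61

[1] R2 [P9 => J]; R3 [W9, T => Q]; R5 [G5 => D]. ⇒ new: J, Q, D.
[2] R1 [J, Q => F9]; R14 [D, W9 => L4]. ⇒ new: F9, L4.
[3] R8 [L4, F9 => N]. ⇒ new: N.
[4] R11 [N => C6]. ⇒ new: C6.
[5] R15 [C6 => H]. ⇒ new: H.
[6] R10 [H => R]. ⇒ new: R.
[7] R4 [J, R => S90]. ⇒ new: S90.
Derived: L4 (round 2), Q (round 1), S90 (round 7). N61 never appears in any round.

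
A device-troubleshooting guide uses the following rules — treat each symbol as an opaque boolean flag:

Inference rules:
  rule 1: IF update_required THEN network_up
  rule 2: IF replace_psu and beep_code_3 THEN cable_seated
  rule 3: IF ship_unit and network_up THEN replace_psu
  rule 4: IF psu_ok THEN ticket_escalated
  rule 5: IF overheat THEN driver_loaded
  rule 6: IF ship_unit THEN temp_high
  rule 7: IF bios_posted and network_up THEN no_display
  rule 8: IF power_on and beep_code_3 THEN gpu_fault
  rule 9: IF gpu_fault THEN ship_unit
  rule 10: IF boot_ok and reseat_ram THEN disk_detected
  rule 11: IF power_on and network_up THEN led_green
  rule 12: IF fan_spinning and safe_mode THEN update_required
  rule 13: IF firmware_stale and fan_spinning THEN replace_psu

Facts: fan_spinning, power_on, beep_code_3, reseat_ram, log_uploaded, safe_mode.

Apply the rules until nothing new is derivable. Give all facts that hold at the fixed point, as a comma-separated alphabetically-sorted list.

beep_code_3, cable_seated, fan_spinning, gpu_fault, led_green, log_uploaded, network_up, power_on, replace_psu, reseat_ram, safe_mode, ship_unit, temp_high, update_required

Round 1: rule 8 [IF power_on and beep_code_3 THEN gpu_fault]; rule 12 [IF fan_spinning and safe_mode THEN update_required]. Adds gpu_fault, update_required.
Round 2: rule 1 [IF update_required THEN network_up]; rule 9 [IF gpu_fault THEN ship_unit]. Adds network_up, ship_unit.
Round 3: rule 3 [IF ship_unit and network_up THEN replace_psu]; rule 6 [IF ship_unit THEN temp_high]; rule 11 [IF power_on and network_up THEN led_green]. Adds replace_psu, temp_high, led_green.
Round 4: rule 2 [IF replace_psu and beep_code_3 THEN cable_seated]. Adds cable_seated.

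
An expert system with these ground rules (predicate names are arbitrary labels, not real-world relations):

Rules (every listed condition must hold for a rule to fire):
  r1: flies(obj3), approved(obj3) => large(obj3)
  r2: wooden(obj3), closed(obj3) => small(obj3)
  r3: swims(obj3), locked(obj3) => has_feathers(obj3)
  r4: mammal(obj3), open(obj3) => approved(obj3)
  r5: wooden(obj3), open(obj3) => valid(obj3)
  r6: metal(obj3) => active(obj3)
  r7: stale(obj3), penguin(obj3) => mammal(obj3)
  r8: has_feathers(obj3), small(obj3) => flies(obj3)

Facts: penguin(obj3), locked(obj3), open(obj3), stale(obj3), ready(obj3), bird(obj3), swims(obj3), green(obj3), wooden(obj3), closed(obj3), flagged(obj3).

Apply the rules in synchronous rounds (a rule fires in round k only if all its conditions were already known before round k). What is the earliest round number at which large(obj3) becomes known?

3

Round 1: r2 [wooden(obj3), closed(obj3) => small(obj3)]; r3 [swims(obj3), locked(obj3) => has_feathers(obj3)]; r5 [wooden(obj3), open(obj3) => valid(obj3)]; r7 [stale(obj3), penguin(obj3) => mammal(obj3)]. New: small(obj3), has_feathers(obj3), valid(obj3), mammal(obj3).
Round 2: r4 [mammal(obj3), open(obj3) => approved(obj3)]; r8 [has_feathers(obj3), small(obj3) => flies(obj3)]. New: approved(obj3), flies(obj3).
Round 3: r1 [flies(obj3), approved(obj3) => large(obj3)]. New: large(obj3).
large(obj3) first appears in round 3.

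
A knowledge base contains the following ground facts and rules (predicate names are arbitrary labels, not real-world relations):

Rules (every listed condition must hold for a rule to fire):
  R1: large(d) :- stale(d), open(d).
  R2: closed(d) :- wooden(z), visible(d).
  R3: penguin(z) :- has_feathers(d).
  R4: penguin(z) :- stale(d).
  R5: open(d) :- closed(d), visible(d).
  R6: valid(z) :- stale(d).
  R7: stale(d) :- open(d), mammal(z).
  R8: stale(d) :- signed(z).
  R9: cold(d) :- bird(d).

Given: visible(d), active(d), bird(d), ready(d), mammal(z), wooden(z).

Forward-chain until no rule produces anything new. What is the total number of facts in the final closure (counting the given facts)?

13

Round 1 fires R2, R9, giving closed(d), cold(d).
Round 2 fires R5, giving open(d).
Round 3 fires R7, giving stale(d).
Round 4 fires R1, R4, R6, giving large(d), penguin(z), valid(z).
Closure: {active(d), bird(d), closed(d), cold(d), large(d), mammal(z), open(d), penguin(z), ready(d), stale(d), valid(z), visible(d), wooden(z)} — 13 facts.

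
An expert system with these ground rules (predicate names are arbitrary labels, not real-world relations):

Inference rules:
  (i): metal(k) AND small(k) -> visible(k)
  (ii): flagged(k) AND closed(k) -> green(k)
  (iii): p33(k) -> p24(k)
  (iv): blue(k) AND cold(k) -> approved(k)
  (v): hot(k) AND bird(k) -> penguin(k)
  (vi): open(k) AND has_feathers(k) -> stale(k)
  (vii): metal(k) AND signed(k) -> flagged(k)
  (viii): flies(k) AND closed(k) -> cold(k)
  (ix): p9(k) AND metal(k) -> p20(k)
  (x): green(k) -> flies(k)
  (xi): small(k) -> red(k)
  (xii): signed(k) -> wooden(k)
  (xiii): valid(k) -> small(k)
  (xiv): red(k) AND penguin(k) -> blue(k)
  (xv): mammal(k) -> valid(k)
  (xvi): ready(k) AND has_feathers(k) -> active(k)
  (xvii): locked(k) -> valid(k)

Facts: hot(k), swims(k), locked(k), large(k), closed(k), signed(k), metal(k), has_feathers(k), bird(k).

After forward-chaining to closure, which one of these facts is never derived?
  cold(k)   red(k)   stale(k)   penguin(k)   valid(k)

stale(k)

Round 1: (v) [hot(k) AND bird(k) -> penguin(k)]; (vii) [metal(k) AND signed(k) -> flagged(k)]; (xii) [signed(k) -> wooden(k)]; (xvii) [locked(k) -> valid(k)]. New: penguin(k), flagged(k), wooden(k), valid(k).
Round 2: (ii) [flagged(k) AND closed(k) -> green(k)]; (xiii) [valid(k) -> small(k)]. New: green(k), small(k).
Round 3: (i) [metal(k) AND small(k) -> visible(k)]; (x) [green(k) -> flies(k)]; (xi) [small(k) -> red(k)]. New: visible(k), flies(k), red(k).
Round 4: (viii) [flies(k) AND closed(k) -> cold(k)]; (xiv) [red(k) AND penguin(k) -> blue(k)]. New: cold(k), blue(k).
Round 5: (iv) [blue(k) AND cold(k) -> approved(k)]. New: approved(k).
Derived: valid(k) (round 1), red(k) (round 3), cold(k) (round 4), penguin(k) (round 1). stale(k) never appears in any round.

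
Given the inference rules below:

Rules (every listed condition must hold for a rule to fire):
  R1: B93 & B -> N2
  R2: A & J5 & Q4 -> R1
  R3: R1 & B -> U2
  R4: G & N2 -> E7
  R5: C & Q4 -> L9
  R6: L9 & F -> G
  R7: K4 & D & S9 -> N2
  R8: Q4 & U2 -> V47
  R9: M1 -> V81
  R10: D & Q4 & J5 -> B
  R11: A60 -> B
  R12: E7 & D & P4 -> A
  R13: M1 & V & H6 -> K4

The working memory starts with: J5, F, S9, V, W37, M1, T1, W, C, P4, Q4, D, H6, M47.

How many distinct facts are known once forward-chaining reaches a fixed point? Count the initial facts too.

25

Round 1 — R5, R9, R10, R13, derive L9, V81, B, K4.
Round 2 — R6, R7, derive G, N2.
Round 3 — R4, derive E7.
Round 4 — R12, derive A.
Round 5 — R2, derive R1.
Round 6 — R3, derive U2.
Round 7 — R8, derive V47.
Closure: {A, B, C, D, E7, F, G, H6, J5, K4, L9, M1, M47, N2, P4, Q4, R1, S9, T1, U2, V, V47, V81, W, W37} — 25 facts.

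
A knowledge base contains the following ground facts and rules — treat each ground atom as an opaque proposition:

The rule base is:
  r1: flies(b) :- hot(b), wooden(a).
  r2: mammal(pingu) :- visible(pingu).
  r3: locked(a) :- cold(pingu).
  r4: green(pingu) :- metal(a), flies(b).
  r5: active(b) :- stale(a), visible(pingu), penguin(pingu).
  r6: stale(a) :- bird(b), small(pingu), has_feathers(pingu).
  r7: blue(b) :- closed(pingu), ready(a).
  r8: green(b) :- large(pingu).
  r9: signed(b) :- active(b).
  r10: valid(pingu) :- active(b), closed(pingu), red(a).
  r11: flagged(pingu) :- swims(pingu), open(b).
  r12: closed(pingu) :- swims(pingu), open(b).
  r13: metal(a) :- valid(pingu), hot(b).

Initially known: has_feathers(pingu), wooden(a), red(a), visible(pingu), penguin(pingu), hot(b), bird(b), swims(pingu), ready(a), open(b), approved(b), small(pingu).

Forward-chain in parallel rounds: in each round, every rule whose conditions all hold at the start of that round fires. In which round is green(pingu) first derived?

Round 1 fires r1, r2, r6, r11, r12, giving flies(b), mammal(pingu), stale(a), flagged(pingu), closed(pingu).
Round 2 fires r5, r7, giving active(b), blue(b).
Round 3 fires r9, r10, giving signed(b), valid(pingu).
Round 4 fires r13, giving metal(a).
Round 5 fires r4, giving green(pingu).
green(pingu) first appears in round 5.

5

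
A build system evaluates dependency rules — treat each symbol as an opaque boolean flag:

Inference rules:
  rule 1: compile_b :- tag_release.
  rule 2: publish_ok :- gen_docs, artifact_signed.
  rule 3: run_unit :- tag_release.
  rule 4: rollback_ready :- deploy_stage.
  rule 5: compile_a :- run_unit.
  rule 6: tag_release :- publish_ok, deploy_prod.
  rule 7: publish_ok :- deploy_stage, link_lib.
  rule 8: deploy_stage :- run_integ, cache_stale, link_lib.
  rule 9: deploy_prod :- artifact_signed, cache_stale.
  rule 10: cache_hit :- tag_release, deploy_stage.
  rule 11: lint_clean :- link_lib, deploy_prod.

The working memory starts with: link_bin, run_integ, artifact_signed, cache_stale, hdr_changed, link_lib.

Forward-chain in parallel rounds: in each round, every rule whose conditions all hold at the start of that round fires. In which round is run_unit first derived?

4

Round 1 fires rule 8, rule 9, giving deploy_stage, deploy_prod.
Round 2 fires rule 4, rule 7, rule 11, giving rollback_ready, publish_ok, lint_clean.
Round 3 fires rule 6, giving tag_release.
Round 4 fires rule 1, rule 3, rule 10, giving compile_b, run_unit, cache_hit.
run_unit first appears in round 4.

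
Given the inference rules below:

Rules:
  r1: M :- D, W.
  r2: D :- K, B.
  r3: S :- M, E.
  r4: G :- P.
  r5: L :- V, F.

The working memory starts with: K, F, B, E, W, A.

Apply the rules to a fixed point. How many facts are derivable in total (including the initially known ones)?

Round 1: r2 [D :- K, B.]. Adds D.
Round 2: r1 [M :- D, W.]. Adds M.
Round 3: r3 [S :- M, E.]. Adds S.
Closure: {A, B, D, E, F, K, M, S, W} — 9 facts.

9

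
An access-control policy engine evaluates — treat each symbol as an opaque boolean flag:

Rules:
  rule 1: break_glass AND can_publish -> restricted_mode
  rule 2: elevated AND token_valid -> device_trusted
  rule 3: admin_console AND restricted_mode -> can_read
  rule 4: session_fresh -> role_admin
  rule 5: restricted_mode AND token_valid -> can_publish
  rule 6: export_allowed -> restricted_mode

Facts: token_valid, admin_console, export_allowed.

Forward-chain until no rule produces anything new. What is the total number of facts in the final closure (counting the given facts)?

Round 1: rule 6 [export_allowed -> restricted_mode]. New: restricted_mode.
Round 2: rule 3 [admin_console AND restricted_mode -> can_read]; rule 5 [restricted_mode AND token_valid -> can_publish]. New: can_read, can_publish.
Closure: {admin_console, can_publish, can_read, export_allowed, restricted_mode, token_valid} — 6 facts.

6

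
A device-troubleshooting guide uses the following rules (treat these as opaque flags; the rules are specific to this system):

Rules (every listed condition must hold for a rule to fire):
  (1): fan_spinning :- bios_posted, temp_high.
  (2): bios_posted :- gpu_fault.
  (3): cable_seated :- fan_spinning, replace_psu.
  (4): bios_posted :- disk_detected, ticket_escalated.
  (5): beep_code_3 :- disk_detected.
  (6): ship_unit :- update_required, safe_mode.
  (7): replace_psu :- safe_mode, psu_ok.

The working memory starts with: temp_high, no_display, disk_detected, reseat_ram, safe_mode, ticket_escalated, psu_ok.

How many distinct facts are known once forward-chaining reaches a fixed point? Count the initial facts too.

12

Round 1 — (4), (5), (7), derive bios_posted, beep_code_3, replace_psu.
Round 2 — (1), derive fan_spinning.
Round 3 — (3), derive cable_seated.
Closure: {beep_code_3, bios_posted, cable_seated, disk_detected, fan_spinning, no_display, psu_ok, replace_psu, reseat_ram, safe_mode, temp_high, ticket_escalated} — 12 facts.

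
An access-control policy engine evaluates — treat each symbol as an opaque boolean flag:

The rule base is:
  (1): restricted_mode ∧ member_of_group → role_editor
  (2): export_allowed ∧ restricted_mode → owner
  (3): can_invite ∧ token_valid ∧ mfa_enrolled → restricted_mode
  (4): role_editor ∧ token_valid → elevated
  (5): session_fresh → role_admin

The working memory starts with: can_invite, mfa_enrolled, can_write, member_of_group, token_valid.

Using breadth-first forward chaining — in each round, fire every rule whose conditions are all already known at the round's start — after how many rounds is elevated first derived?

Round 1 — (3), derive restricted_mode.
Round 2 — (1), derive role_editor.
Round 3 — (4), derive elevated.
elevated first appears in round 3.

3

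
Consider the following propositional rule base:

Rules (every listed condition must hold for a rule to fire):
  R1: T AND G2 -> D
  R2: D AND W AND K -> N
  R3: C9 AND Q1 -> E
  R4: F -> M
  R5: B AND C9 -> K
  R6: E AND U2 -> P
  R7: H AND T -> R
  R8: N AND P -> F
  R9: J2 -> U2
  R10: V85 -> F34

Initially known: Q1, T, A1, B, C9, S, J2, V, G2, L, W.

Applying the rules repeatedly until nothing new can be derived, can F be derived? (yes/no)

Round 1: R1 [T AND G2 -> D]; R3 [C9 AND Q1 -> E]; R5 [B AND C9 -> K]; R9 [J2 -> U2]. Adds D, E, K, U2.
Round 2: R2 [D AND W AND K -> N]; R6 [E AND U2 -> P]. Adds N, P.
Round 3: R8 [N AND P -> F]. Adds F.
Round 4: R4 [F -> M]. Adds M.
F appears in round 3, so it is derivable.

yes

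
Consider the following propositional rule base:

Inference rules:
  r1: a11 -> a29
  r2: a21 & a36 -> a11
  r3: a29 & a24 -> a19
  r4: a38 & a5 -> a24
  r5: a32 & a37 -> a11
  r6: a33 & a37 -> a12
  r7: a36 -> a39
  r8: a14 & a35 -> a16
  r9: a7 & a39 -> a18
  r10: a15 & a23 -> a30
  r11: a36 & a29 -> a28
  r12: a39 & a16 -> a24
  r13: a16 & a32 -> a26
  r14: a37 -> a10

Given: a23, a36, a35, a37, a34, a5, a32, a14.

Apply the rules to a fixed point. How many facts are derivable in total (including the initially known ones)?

Round 1 fires r5, r7, r8, r14, giving a11, a39, a16, a10.
Round 2 fires r1, r12, r13, giving a29, a24, a26.
Round 3 fires r3, r11, giving a19, a28.
Closure: {a10, a11, a14, a16, a19, a23, a24, a26, a28, a29, a32, a34, a35, a36, a37, a39, a5} — 17 facts.

17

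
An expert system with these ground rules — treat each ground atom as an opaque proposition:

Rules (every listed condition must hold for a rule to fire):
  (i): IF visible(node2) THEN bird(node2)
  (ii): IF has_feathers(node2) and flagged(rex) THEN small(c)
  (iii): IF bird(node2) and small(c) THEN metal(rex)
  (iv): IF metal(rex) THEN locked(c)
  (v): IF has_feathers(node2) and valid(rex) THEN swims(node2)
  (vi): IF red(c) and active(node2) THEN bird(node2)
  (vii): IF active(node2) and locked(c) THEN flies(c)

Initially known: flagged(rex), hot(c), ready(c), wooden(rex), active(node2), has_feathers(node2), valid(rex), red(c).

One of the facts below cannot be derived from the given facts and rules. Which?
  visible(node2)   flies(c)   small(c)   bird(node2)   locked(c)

visible(node2)

Round 1 — (ii), (v), (vi), derive small(c), swims(node2), bird(node2).
Round 2 — (iii), derive metal(rex).
Round 3 — (iv), derive locked(c).
Round 4 — (vii), derive flies(c).
Derived: small(c) (round 1), bird(node2) (round 1), flies(c) (round 4), locked(c) (round 3). visible(node2) never appears in any round.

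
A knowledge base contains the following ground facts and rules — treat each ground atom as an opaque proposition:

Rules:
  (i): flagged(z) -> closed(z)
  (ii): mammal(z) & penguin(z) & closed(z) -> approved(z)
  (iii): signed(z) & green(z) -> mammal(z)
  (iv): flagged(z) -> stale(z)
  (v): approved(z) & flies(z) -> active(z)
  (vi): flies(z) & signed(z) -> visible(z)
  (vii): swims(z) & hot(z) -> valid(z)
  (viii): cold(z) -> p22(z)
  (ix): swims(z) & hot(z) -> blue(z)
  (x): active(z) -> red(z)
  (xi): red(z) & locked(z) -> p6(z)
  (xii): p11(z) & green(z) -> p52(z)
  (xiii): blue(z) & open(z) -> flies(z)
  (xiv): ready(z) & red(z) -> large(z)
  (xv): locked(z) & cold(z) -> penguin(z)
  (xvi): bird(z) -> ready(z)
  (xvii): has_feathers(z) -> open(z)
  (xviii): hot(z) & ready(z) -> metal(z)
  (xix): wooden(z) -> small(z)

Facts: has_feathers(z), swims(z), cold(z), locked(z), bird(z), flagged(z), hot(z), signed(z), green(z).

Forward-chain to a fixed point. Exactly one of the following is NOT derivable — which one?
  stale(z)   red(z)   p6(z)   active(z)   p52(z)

Round 1: (i) [flagged(z) -> closed(z)]; (iii) [signed(z) & green(z) -> mammal(z)]; (iv) [flagged(z) -> stale(z)]; (vii) [swims(z) & hot(z) -> valid(z)]; (viii) [cold(z) -> p22(z)]; (ix) [swims(z) & hot(z) -> blue(z)]; (xv) [locked(z) & cold(z) -> penguin(z)]; (xvi) [bird(z) -> ready(z)]; (xvii) [has_feathers(z) -> open(z)]. Adds closed(z), mammal(z), stale(z), valid(z), p22(z), blue(z), penguin(z), ready(z), open(z).
Round 2: (ii) [mammal(z) & penguin(z) & closed(z) -> approved(z)]; (xiii) [blue(z) & open(z) -> flies(z)]; (xviii) [hot(z) & ready(z) -> metal(z)]. Adds approved(z), flies(z), metal(z).
Round 3: (v) [approved(z) & flies(z) -> active(z)]; (vi) [flies(z) & signed(z) -> visible(z)]. Adds active(z), visible(z).
Round 4: (x) [active(z) -> red(z)]. Adds red(z).
Round 5: (xi) [red(z) & locked(z) -> p6(z)]; (xiv) [ready(z) & red(z) -> large(z)]. Adds p6(z), large(z).
Derived: red(z) (round 4), active(z) (round 3), stale(z) (round 1), p6(z) (round 5). p52(z) never appears in any round.

p52(z)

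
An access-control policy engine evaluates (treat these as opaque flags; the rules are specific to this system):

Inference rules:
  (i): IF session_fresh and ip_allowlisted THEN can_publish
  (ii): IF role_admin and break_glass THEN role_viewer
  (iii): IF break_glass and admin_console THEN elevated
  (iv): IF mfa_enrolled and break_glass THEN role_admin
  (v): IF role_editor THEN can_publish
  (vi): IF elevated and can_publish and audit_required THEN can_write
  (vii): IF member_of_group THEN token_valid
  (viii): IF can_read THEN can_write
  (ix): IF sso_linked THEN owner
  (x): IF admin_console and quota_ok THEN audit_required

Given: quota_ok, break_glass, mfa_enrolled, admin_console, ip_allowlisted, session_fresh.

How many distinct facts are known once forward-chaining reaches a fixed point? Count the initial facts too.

Round 1 fires (i), (iii), (iv), (x), giving can_publish, elevated, role_admin, audit_required.
Round 2 fires (ii), (vi), giving role_viewer, can_write.
Closure: {admin_console, audit_required, break_glass, can_publish, can_write, elevated, ip_allowlisted, mfa_enrolled, quota_ok, role_admin, role_viewer, session_fresh} — 12 facts.

12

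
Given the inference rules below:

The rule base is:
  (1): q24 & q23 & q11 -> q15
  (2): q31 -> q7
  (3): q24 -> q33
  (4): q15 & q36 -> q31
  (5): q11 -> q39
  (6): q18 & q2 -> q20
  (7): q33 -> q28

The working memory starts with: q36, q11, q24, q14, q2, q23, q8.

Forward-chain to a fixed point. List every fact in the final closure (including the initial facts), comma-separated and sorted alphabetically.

[1] (1) [q24 & q23 & q11 -> q15]; (3) [q24 -> q33]; (5) [q11 -> q39]. ⇒ new: q15, q33, q39.
[2] (4) [q15 & q36 -> q31]; (7) [q33 -> q28]. ⇒ new: q31, q28.
[3] (2) [q31 -> q7]. ⇒ new: q7.

q11, q14, q15, q2, q23, q24, q28, q31, q33, q36, q39, q7, q8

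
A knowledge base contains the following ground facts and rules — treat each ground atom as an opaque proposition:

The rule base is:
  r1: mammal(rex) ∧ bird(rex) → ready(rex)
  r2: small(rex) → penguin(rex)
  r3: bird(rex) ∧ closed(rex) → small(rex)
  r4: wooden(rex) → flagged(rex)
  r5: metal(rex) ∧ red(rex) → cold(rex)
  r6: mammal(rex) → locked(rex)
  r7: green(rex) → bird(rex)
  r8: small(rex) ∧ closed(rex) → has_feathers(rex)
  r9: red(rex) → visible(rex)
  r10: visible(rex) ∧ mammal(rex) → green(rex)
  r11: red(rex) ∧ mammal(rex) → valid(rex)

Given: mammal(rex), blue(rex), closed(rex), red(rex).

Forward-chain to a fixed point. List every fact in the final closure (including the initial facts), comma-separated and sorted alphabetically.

Round 1 — r6, r9, r11, derive locked(rex), visible(rex), valid(rex).
Round 2 — r10, derive green(rex).
Round 3 — r7, derive bird(rex).
Round 4 — r1, r3, derive ready(rex), small(rex).
Round 5 — r2, r8, derive penguin(rex), has_feathers(rex).

bird(rex), blue(rex), closed(rex), green(rex), has_feathers(rex), locked(rex), mammal(rex), penguin(rex), ready(rex), red(rex), small(rex), valid(rex), visible(rex)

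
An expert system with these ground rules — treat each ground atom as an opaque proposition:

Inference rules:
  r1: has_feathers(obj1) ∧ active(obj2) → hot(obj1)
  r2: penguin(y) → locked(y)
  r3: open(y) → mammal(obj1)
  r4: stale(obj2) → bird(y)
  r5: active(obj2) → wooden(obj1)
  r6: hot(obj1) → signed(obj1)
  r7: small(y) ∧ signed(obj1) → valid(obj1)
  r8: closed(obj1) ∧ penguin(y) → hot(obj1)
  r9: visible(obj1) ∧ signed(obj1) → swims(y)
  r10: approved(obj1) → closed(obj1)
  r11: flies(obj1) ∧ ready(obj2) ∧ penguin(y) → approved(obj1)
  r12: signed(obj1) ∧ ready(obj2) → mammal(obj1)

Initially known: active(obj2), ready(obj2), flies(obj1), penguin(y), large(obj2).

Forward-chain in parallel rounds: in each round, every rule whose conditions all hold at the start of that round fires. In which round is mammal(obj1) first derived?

5

[1] r2 [penguin(y) → locked(y)]; r5 [active(obj2) → wooden(obj1)]; r11 [flies(obj1) ∧ ready(obj2) ∧ penguin(y) → approved(obj1)]. ⇒ new: locked(y), wooden(obj1), approved(obj1).
[2] r10 [approved(obj1) → closed(obj1)]. ⇒ new: closed(obj1).
[3] r8 [closed(obj1) ∧ penguin(y) → hot(obj1)]. ⇒ new: hot(obj1).
[4] r6 [hot(obj1) → signed(obj1)]. ⇒ new: signed(obj1).
[5] r12 [signed(obj1) ∧ ready(obj2) → mammal(obj1)]. ⇒ new: mammal(obj1).
mammal(obj1) first appears in round 5.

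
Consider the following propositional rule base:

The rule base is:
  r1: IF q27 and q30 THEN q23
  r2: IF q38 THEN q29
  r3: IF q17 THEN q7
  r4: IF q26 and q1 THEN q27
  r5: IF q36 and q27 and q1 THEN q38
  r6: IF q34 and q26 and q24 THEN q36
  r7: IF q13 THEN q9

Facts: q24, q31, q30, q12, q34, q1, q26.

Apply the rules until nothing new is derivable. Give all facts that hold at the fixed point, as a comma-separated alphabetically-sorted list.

q1, q12, q23, q24, q26, q27, q29, q30, q31, q34, q36, q38

Round 1 — r4, r6, derive q27, q36.
Round 2 — r1, r5, derive q23, q38.
Round 3 — r2, derive q29.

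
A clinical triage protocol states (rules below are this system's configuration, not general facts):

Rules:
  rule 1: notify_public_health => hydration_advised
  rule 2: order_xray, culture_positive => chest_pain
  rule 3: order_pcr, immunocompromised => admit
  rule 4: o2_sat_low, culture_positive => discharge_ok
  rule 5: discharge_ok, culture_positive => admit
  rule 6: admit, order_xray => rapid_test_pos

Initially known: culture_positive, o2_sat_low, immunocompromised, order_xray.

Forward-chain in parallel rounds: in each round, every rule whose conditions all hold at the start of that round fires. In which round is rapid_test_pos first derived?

3

Round 1: rule 2 [order_xray, culture_positive => chest_pain]; rule 4 [o2_sat_low, culture_positive => discharge_ok]. New: chest_pain, discharge_ok.
Round 2: rule 5 [discharge_ok, culture_positive => admit]. New: admit.
Round 3: rule 6 [admit, order_xray => rapid_test_pos]. New: rapid_test_pos.
rapid_test_pos first appears in round 3.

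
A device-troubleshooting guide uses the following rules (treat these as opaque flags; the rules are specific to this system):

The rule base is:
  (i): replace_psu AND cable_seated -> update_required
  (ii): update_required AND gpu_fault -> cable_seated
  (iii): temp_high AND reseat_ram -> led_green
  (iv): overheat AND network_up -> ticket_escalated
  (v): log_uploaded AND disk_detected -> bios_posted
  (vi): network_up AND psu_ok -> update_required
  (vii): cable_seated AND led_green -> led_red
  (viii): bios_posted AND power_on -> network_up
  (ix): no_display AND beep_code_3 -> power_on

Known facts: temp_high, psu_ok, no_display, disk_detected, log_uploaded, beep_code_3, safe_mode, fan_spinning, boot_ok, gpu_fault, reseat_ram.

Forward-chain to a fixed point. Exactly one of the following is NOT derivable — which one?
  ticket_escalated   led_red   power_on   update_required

Round 1 — (iii), (v), (ix), derive led_green, bios_posted, power_on.
Round 2 — (viii), derive network_up.
Round 3 — (vi), derive update_required.
Round 4 — (ii), derive cable_seated.
Round 5 — (vii), derive led_red.
Derived: led_red (round 5), update_required (round 3), power_on (round 1). ticket_escalated never appears in any round.

ticket_escalated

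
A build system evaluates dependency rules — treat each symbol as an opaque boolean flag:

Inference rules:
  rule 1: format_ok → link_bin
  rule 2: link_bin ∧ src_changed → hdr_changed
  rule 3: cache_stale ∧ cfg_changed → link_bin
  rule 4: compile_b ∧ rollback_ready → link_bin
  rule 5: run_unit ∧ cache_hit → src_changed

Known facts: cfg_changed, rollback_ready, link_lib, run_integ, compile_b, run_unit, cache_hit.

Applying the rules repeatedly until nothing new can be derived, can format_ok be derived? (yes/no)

[1] rule 4 [compile_b ∧ rollback_ready → link_bin]; rule 5 [run_unit ∧ cache_hit → src_changed]. ⇒ new: link_bin, src_changed.
[2] rule 2 [link_bin ∧ src_changed → hdr_changed]. ⇒ new: hdr_changed.
Fixed point reached. No rule has format_ok as a consequent, and it is not given.

no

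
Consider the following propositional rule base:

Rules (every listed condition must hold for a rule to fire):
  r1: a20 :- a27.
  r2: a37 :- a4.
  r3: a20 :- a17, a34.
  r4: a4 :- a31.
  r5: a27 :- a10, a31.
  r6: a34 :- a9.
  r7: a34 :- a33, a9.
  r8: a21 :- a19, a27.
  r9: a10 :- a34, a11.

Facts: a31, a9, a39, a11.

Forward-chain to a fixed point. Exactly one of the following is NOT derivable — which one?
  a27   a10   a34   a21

a21

Round 1 — r4, r6, derive a4, a34.
Round 2 — r2, r9, derive a37, a10.
Round 3 — r5, derive a27.
Round 4 — r1, derive a20.
Derived: a10 (round 2), a34 (round 1), a27 (round 3). a21 never appears in any round.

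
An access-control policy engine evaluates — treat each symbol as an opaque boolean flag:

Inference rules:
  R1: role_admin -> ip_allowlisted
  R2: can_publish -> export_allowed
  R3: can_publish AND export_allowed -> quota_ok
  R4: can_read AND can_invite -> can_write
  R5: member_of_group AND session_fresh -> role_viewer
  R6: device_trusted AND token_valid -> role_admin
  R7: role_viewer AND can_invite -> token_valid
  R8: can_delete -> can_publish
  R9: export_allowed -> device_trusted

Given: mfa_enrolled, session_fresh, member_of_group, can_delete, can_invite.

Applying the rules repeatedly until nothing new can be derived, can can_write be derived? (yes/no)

no

Round 1 — R5, R8, derive role_viewer, can_publish.
Round 2 — R2, R7, derive export_allowed, token_valid.
Round 3 — R3, R9, derive quota_ok, device_trusted.
Round 4 — R6, derive role_admin.
Round 5 — R1, derive ip_allowlisted.
Fixed point reached. can_write is concluded only by R4; R4 needs can_read (never derived).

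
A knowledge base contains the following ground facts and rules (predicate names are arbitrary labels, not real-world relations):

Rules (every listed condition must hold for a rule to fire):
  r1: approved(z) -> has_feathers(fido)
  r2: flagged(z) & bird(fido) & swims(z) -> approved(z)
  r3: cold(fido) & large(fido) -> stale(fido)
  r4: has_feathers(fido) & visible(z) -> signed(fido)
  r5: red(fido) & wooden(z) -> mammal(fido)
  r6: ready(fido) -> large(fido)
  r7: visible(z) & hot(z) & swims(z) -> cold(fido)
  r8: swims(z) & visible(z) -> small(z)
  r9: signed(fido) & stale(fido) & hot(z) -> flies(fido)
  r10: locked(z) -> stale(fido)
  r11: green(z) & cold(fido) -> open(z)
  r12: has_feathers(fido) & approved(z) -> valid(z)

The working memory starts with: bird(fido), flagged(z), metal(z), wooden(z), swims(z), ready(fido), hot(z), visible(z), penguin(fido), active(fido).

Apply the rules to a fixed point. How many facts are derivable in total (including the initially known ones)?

19

Round 1: r2 [flagged(z) & bird(fido) & swims(z) -> approved(z)]; r6 [ready(fido) -> large(fido)]; r7 [visible(z) & hot(z) & swims(z) -> cold(fido)]; r8 [swims(z) & visible(z) -> small(z)]. Adds approved(z), large(fido), cold(fido), small(z).
Round 2: r1 [approved(z) -> has_feathers(fido)]; r3 [cold(fido) & large(fido) -> stale(fido)]. Adds has_feathers(fido), stale(fido).
Round 3: r4 [has_feathers(fido) & visible(z) -> signed(fido)]; r12 [has_feathers(fido) & approved(z) -> valid(z)]. Adds signed(fido), valid(z).
Round 4: r9 [signed(fido) & stale(fido) & hot(z) -> flies(fido)]. Adds flies(fido).
Closure: {active(fido), approved(z), bird(fido), cold(fido), flagged(z), flies(fido), has_feathers(fido), hot(z), large(fido), metal(z), penguin(fido), ready(fido), signed(fido), small(z), stale(fido), swims(z), valid(z), visible(z), wooden(z)} — 19 facts.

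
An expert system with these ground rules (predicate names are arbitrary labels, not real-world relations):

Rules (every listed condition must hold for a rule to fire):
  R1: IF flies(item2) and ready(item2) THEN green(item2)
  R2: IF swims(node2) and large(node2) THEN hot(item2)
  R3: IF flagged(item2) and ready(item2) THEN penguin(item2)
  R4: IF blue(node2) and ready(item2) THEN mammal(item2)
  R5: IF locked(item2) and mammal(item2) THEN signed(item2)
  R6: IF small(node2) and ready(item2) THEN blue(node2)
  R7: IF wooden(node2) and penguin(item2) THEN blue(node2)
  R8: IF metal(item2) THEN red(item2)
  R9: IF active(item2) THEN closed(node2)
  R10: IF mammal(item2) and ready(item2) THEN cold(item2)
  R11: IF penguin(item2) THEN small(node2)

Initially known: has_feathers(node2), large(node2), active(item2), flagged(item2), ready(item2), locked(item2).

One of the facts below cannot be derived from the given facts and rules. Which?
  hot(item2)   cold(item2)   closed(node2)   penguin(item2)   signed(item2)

[1] R3 [IF flagged(item2) and ready(item2) THEN penguin(item2)]; R9 [IF active(item2) THEN closed(node2)]. ⇒ new: penguin(item2), closed(node2).
[2] R11 [IF penguin(item2) THEN small(node2)]. ⇒ new: small(node2).
[3] R6 [IF small(node2) and ready(item2) THEN blue(node2)]. ⇒ new: blue(node2).
[4] R4 [IF blue(node2) and ready(item2) THEN mammal(item2)]. ⇒ new: mammal(item2).
[5] R5 [IF locked(item2) and mammal(item2) THEN signed(item2)]; R10 [IF mammal(item2) and ready(item2) THEN cold(item2)]. ⇒ new: signed(item2), cold(item2).
Derived: closed(node2) (round 1), penguin(item2) (round 1), cold(item2) (round 5), signed(item2) (round 5). hot(item2) never appears in any round.

hot(item2)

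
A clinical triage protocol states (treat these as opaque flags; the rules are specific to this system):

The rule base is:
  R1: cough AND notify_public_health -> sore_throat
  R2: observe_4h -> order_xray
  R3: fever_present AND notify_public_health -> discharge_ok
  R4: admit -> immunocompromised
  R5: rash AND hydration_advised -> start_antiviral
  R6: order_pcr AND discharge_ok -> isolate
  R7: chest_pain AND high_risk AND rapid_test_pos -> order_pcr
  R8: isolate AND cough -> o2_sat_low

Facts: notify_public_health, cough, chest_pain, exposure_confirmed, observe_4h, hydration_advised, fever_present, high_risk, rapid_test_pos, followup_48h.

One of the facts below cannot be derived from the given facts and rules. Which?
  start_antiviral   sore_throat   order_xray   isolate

start_antiviral

Round 1: R1 [cough AND notify_public_health -> sore_throat]; R2 [observe_4h -> order_xray]; R3 [fever_present AND notify_public_health -> discharge_ok]; R7 [chest_pain AND high_risk AND rapid_test_pos -> order_pcr]. New: sore_throat, order_xray, discharge_ok, order_pcr.
Round 2: R6 [order_pcr AND discharge_ok -> isolate]. New: isolate.
Round 3: R8 [isolate AND cough -> o2_sat_low]. New: o2_sat_low.
Derived: sore_throat (round 1), isolate (round 2), order_xray (round 1). start_antiviral never appears in any round.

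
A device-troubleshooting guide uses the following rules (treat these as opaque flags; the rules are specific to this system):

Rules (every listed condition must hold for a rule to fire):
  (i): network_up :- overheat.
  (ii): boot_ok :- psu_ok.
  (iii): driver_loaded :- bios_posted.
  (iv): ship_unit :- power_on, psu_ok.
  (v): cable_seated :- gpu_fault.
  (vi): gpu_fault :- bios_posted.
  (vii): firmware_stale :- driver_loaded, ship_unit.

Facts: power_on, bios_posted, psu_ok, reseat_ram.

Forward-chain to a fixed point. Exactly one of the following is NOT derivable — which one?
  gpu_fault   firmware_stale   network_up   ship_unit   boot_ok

Round 1 — (ii), (iii), (iv), (vi), derive boot_ok, driver_loaded, ship_unit, gpu_fault.
Round 2 — (v), (vii), derive cable_seated, firmware_stale.
Derived: firmware_stale (round 2), ship_unit (round 1), gpu_fault (round 1), boot_ok (round 1). network_up never appears in any round.

network_up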